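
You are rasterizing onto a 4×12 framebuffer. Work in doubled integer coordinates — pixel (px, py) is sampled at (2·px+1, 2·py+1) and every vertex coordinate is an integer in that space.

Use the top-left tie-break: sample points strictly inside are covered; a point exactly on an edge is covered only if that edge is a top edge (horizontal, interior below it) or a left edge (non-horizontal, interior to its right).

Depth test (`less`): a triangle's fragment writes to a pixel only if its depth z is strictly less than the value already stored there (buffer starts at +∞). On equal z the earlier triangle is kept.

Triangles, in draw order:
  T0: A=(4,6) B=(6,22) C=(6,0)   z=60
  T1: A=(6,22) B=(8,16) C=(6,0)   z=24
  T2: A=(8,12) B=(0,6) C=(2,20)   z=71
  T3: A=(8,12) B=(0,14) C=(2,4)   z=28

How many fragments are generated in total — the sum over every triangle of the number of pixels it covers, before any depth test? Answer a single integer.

T0:
  2·area = 44  (B↔C swapped to make it positive)
  edge (4, 6)→(6, 0): d=(2,-6) top-left  bias=+0
  edge (6, 0)→(6, 22): d=(0,22) right/bottom  bias=-1
  edge (6, 22)→(4, 6): d=(-2,-16) top-left  bias=+0
    (2,1)@(5, 3): e=[0,22,22] → █  [on edge]
    (3,1)@(7, 3): e=[12,-22,54] → ·
    (2,2)@(5, 5): e=[4,22,18] → █
    (3,2)@(7, 5): e=[16,-22,50] → ·
    (2,3)@(5, 7): e=[8,22,14] → █
    (3,3)@(7, 7): e=[20,-22,46] → ·
    (1,4)@(3, 9): e=[0,66,-22] → ·  [on edge]
    (2,4)@(5, 9): e=[12,22,10] → █
    (3,4)@(7, 9): e=[24,-22,42] → ·
    (2,5)@(5, 11): e=[16,22,6] → █
    (3,5)@(7, 11): e=[28,-22,38] → ·
    (2,6)@(5, 13): e=[20,22,2] → █
    (0,7)@(1, 15): e=[0,110,-66] → ·  [on edge]
  covered (6 px):
    · · · ·
    · · █ ·
    · · █ ·
    · · █ ·
    · · █ ·
    · · █ ·
    · · █ ·
    · · · ·
    · · · ·
    · · · ·
    · · · ·
    · · · ·
T1:
  2·area = 44  (B↔C swapped to make it positive)
  edge (6, 22)→(6, 0): d=(0,-22) top-left  bias=+0
  edge (6, 0)→(8, 16): d=(2,16) right/bottom  bias=-1
  edge (8, 16)→(6, 22): d=(-2,6) right/bottom  bias=-1
    (3,4)@(7, 9): e=[22,2,20] → █
    (3,5)@(7, 11): e=[22,6,16] → █
    (3,6)@(7, 13): e=[22,10,12] → █
    (3,7)@(7, 15): e=[22,14,8] → █
    (3,8)@(7, 17): e=[22,18,4] → █
    (3,9)@(7, 19): e=[22,22,0] → ·  [on edge]
  covered (5 px):
    · · · ·
    · · · ·
    · · · ·
    · · · ·
    · · · █
    · · · █
    · · · █
    · · · █
    · · · █
    · · · ·
    · · · ·
    · · · ·
T2:
  2·area = 100  (B↔C swapped to make it positive)
  edge (8, 12)→(2, 20): d=(-6,8) right/bottom  bias=-1
  edge (2, 20)→(0, 6): d=(-2,-14) top-left  bias=+0
  edge (0, 6)→(8, 12): d=(8,6) right/bottom  bias=-1
    (0,3)@(1, 7): e=[86,12,2] → █
    (1,3)@(3, 7): e=[70,40,-10] → ·
    (0,4)@(1, 9): e=[74,8,18] → █
    (1,4)@(3, 9): e=[58,36,6] → █
    (2,4)@(5, 9): e=[42,64,-6] → ·
    (0,5)@(1, 11): e=[62,4,34] → █
    (2,5)@(5, 11): e=[30,60,10] → █
    (3,5)@(7, 11): e=[14,88,-2] → ·
    (0,6)@(1, 13): e=[50,0,50] → █  [on edge]
    (3,6)@(7, 13): e=[2,84,14] → █
    (0,7)@(1, 15): e=[38,-4,66] → ·
    (1,7)@(3, 15): e=[22,24,54] → █
  covered (13 px):
    · · · ·
    · · · ·
    · · · ·
    █ · · ·
    █ █ · ·
    █ █ █ ·
    █ █ █ █
    · █ █ ·
    · █ · ·
    · · · ·
    · · · ·
    · · · ·
T3:
  2·area = 76
  edge (8, 12)→(0, 14): d=(-8,2) right/bottom  bias=-1
  edge (0, 14)→(2, 4): d=(2,-10) top-left  bias=+0
  edge (2, 4)→(8, 12): d=(6,8) right/bottom  bias=-1
    (1,3)@(3, 7): e=[50,16,10] → █
    (2,3)@(5, 7): e=[46,36,-6] → ·
    (0,4)@(1, 9): e=[38,0,38] → █  [on edge]
    (2,4)@(5, 9): e=[30,40,6] → █
    (3,4)@(7, 9): e=[26,60,-10] → ·
    (0,5)@(1, 11): e=[22,4,50] → █
    (3,5)@(7, 11): e=[10,64,2] → █
    (0,6)@(1, 13): e=[6,8,62] → █
    (2,6)@(5, 13): e=[-2,48,30] → ·
    (3,6)@(7, 13): e=[-6,68,14] → ·
    (0,7)@(1, 15): e=[-10,12,74] → ·
    (1,7)@(3, 15): e=[-14,32,58] → ·
  covered (10 px):
    · · · ·
    · · · ·
    · · · ·
    · █ · ·
    █ █ █ ·
    █ █ █ █
    █ █ · ·
    · · · ·
    · · · ·
    · · · ·
    · · · ·
    · · · ·

Answer: 34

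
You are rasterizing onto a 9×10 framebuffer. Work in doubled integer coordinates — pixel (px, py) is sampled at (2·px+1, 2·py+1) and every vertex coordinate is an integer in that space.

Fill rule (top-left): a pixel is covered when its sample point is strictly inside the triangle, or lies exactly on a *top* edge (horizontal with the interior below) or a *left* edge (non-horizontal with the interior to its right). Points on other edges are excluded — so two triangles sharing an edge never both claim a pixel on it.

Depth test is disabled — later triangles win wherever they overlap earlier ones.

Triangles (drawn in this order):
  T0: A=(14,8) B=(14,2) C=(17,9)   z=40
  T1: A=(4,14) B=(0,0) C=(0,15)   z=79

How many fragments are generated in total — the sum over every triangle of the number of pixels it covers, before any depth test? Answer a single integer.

T0:
  2·area = 18
  edge (14, 8)→(14, 2): d=(0,-6) top-left  bias=+0
  edge (14, 2)→(17, 9): d=(3,7) right/bottom  bias=-1
  edge (17, 9)→(14, 8): d=(-3,-1) top-left  bias=+0
    (2,2)@(5, 5): e=[-54,72,0] → .  [on edge]
    (7,2)@(15, 5): e=[6,2,10] → X
    (8,2)@(17, 5): e=[18,-12,12] → .
    (5,3)@(11, 7): e=[-18,36,0] → .  [on edge]
    (7,3)@(15, 7): e=[6,8,4] → X
    (8,3)@(17, 7): e=[18,-6,6] → .
    (7,4)@(15, 9): e=[6,14,-2] → .
    (8,4)@(17, 9): e=[18,0,0] → .  [on edge]
  covered (2 px):
    . . . . . . . . .
    . . . . . . . . .
    . . . . . . . X .
    . . . . . . . X .
    . . . . . . . . .
    . . . . . . . . .
    . . . . . . . . .
    . . . . . . . . .
    . . . . . . . . .
    . . . . . . . . .
T1:
  2·area = 60  (B↔C swapped to make it positive)
  edge (4, 14)→(0, 15): d=(-4,1) right/bottom  bias=-1
  edge (0, 15)→(0, 0): d=(0,-15) top-left  bias=+0
  edge (0, 0)→(4, 14): d=(4,14) right/bottom  bias=-1
    (0,2)@(1, 5): e=[39,15,6] → X
    (1,2)@(3, 5): e=[37,45,-22] → .
    (0,3)@(1, 7): e=[31,15,14] → X
    (1,3)@(3, 7): e=[29,45,-14] → .
    (0,4)@(1, 9): e=[23,15,22] → X
    (1,4)@(3, 9): e=[21,45,-6] → .
    (0,5)@(1, 11): e=[15,15,30] → X
    (1,5)@(3, 11): e=[13,45,2] → X
    (2,5)@(5, 11): e=[11,75,-26] → .
    (0,6)@(1, 13): e=[7,15,38] → X
    (2,6)@(5, 13): e=[3,75,-18] → .
    (0,7)@(1, 15): e=[-1,15,46] → .
  covered (7 px):
    . . . . . . . . .
    . . . . . . . . .
    X . . . . . . . .
    X . . . . . . . .
    X . . . . . . . .
    X X . . . . . . .
    X X . . . . . . .
    . . . . . . . . .
    . . . . . . . . .
    . . . . . . . . .

Answer: 9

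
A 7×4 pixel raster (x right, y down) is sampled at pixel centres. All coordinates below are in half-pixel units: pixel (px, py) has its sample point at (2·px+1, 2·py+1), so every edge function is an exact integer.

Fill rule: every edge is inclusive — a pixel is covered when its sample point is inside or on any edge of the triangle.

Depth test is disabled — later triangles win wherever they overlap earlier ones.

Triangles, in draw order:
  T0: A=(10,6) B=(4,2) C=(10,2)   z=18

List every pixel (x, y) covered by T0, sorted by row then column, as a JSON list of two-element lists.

T0:
  2·area = 24
  edge (10, 6)→(4, 2): d=(-6,-4) inclusive
  edge (4, 2)→(10, 2): d=(6,0) inclusive
  edge (10, 2)→(10, 6): d=(0,4) inclusive
    (3,1)@(7, 3): e=[6,6,12] → █
    (4,1)@(9, 3): e=[14,6,4] → █
    (5,1)@(11, 3): e=[22,6,-4] → ·
    (3,2)@(7, 5): e=[-6,18,12] → ·
    (4,2)@(9, 5): e=[2,18,4] → █
    (5,2)@(11, 5): e=[10,18,-4] → ·
    (4,3)@(9, 7): e=[-10,30,4] → ·
  covered (3 px):
    · · · · · · ·
    · · · █ █ · ·
    · · · · █ · ·
    · · · · · · ·

Answer: [[3,1],[4,1],[4,2]]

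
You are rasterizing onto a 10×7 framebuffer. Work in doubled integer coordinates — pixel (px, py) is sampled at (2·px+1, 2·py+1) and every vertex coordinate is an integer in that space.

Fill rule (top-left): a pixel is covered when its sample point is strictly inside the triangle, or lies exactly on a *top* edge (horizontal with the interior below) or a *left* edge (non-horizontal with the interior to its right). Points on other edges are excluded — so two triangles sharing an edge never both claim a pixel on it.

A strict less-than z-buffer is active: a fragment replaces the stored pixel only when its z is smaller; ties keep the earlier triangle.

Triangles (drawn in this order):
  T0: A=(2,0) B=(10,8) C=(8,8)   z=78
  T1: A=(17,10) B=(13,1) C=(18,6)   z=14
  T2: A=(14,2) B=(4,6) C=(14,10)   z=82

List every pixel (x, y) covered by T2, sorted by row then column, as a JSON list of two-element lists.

T0:
  2·area = 16
  edge (2, 0)→(10, 8): d=(8,8) right/bottom  bias=-1
  edge (10, 8)→(8, 8): d=(-2,0) right/bottom  bias=-1
  edge (8, 8)→(2, 0): d=(-6,-8) top-left  bias=+0
    (1,0)@(3, 1): e=[0,14,2] → ·  [on edge]
    (2,1)@(5, 3): e=[0,10,6] → ·  [on edge]
    (3,2)@(7, 5): e=[0,6,10] → ·  [on edge]
    (4,3)@(9, 7): e=[0,2,14] → ·  [on edge]
    (5,4)@(11, 9): e=[0,-2,18] → ·  [on edge]
    (6,5)@(13, 11): e=[0,-6,22] → ·  [on edge]
    (7,6)@(15, 13): e=[0,-10,26] → ·  [on edge]
  covered (0 px):
    · · · · · · · · · ·
    · · · · · · · · · ·
    · · · · · · · · · ·
    · · · · · · · · · ·
    · · · · · · · · · ·
    · · · · · · · · · ·
    · · · · · · · · · ·
T1:
  2·area = 25
  edge (17, 10)→(13, 1): d=(-4,-9) top-left  bias=+0
  edge (13, 1)→(18, 6): d=(5,5) right/bottom  bias=-1
  edge (18, 6)→(17, 10): d=(-1,4) right/bottom  bias=-1
    (6,0)@(13, 1): e=[0,0,25] → ·  [on edge]
    (7,1)@(15, 3): e=[10,0,15] → ·  [on edge]
    (7,2)@(15, 5): e=[2,10,13] → █
    (8,2)@(17, 5): e=[20,0,5] → ·  [on edge]
    (7,3)@(15, 7): e=[-6,20,11] → ·
    (8,3)@(17, 7): e=[12,10,3] → █
    (9,3)@(19, 7): e=[30,0,-5] → ·  [on edge]
    (8,4)@(17, 9): e=[4,20,1] → █
    (9,4)@(19, 9): e=[22,10,-7] → ·
    (8,5)@(17, 11): e=[-4,30,-1] → ·
  covered (3 px):
    · · · · · · · · · ·
    · · · · · · · · · ·
    · · · · · · · █ · ·
    · · · · · · · · █ ·
    · · · · · · · · █ ·
    · · · · · · · · · ·
    · · · · · · · · · ·
T2:
  2·area = 80  (B↔C swapped to make it positive)
  edge (14, 2)→(14, 10): d=(0,8) right/bottom  bias=-1
  edge (14, 10)→(4, 6): d=(-10,-4) top-left  bias=+0
  edge (4, 6)→(14, 2): d=(10,-4) top-left  bias=+0
    (6,1)@(13, 3): e=[8,66,6] → █
    (7,1)@(15, 3): e=[-8,74,14] → ·
    (3,2)@(7, 5): e=[56,22,2] → █
    (4,2)@(9, 5): e=[40,30,10] → █
    (5,2)@(11, 5): e=[24,38,18] → █
    (7,2)@(15, 5): e=[-8,54,34] → ·
    (3,3)@(7, 7): e=[56,2,22] → █
    (7,3)@(15, 7): e=[-8,34,54] → ·
    (3,4)@(7, 9): e=[56,-18,42] → ·
    (4,4)@(9, 9): e=[40,-10,50] → ·
    (5,4)@(11, 9): e=[24,-2,58] → ·
    (6,4)@(13, 9): e=[8,6,66] → █
  covered (10 px):
    · · · · · · · · · ·
    · · · · · · █ · · ·
    · · · █ █ █ █ · · ·
    · · · █ █ █ █ · · ·
    · · · · · · █ · · ·
    · · · · · · · · · ·
    · · · · · · · · · ·

Result: [[6,1],[3,2],[4,2],[5,2],[6,2],[3,3],[4,3],[5,3],[6,3],[6,4]]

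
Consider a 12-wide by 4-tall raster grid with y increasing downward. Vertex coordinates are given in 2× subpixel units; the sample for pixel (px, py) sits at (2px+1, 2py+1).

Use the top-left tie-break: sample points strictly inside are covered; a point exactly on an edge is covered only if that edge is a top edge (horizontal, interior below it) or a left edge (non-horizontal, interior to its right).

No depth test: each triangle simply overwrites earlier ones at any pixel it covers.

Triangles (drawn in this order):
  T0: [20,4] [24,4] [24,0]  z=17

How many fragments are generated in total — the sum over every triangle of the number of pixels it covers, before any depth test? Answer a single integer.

T0:
  2·area = 16  (B↔C swapped to make it positive)
  edge (20, 4)→(24, 0): d=(4,-4) top-left  bias=+0
  edge (24, 0)→(24, 4): d=(0,4) right/bottom  bias=-1
  edge (24, 4)→(20, 4): d=(-4,0) right/bottom  bias=-1
    (11,0)@(23, 1): e=[0,4,12] → #  [on edge]
    (10,1)@(21, 3): e=[0,12,4] → #  [on edge]
    (9,2)@(19, 5): e=[0,20,-4] → ·  [on edge]
    (10,2)@(21, 5): e=[8,12,-4] → ·
    (11,2)@(23, 5): e=[16,4,-4] → ·
    (8,3)@(17, 7): e=[0,28,-12] → ·  [on edge]
  covered (3 px):
    · · · · · · · · · · · #
    · · · · · · · · · · # #
    · · · · · · · · · · · ·
    · · · · · · · · · · · ·

Result: 3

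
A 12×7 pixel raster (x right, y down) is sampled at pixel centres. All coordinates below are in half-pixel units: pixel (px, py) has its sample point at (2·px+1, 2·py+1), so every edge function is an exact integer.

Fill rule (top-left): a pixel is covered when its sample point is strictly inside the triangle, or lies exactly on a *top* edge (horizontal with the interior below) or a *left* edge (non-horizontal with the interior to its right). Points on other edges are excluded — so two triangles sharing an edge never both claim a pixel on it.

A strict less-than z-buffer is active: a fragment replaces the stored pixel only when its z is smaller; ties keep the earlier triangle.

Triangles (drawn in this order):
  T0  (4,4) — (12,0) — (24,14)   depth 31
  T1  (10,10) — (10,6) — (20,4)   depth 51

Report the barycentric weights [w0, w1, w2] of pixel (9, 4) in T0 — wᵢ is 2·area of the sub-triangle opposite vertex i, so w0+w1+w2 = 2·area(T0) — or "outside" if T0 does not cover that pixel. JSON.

T0:
  2·area = 160
  edge (4, 4)→(12, 0): d=(8,-4) top-left  bias=+0
  edge (12, 0)→(24, 14): d=(12,14) right/bottom  bias=-1
  edge (24, 14)→(4, 4): d=(-20,-10) top-left  bias=+0
    (5,0)@(11, 1): e=[4,26,130] → █
    (6,0)@(13, 1): e=[12,-2,150] → ·
    (3,1)@(7, 3): e=[4,106,50] → █
    (4,1)@(9, 3): e=[12,78,70] → █
    (6,1)@(13, 3): e=[28,22,110] → █
    (7,1)@(15, 3): e=[36,-6,130] → ·
    (3,2)@(7, 5): e=[20,130,10] → █
    (7,2)@(15, 5): e=[52,18,90] → █
    (8,2)@(17, 5): e=[60,-10,110] → ·
    (3,3)@(7, 7): e=[36,154,-30] → ·
    (4,3)@(9, 7): e=[44,126,-10] → ·
    (5,3)@(11, 7): e=[52,98,10] → █
  covered (20 px):
    · · · · · █ · · · · · ·
    · · · █ █ █ █ · · · · ·
    · · · █ █ █ █ █ · · · ·
    · · · · · █ █ █ █ · · ·
    · · · · · · · █ █ █ · ·
    · · · · · · · · · █ █ ·
    · · · · · · · · · · · █
T1:
  2·area = 40
  edge (10, 10)→(10, 6): d=(0,-4) top-left  bias=+0
  edge (10, 6)→(20, 4): d=(10,-2) top-left  bias=+0
  edge (20, 4)→(10, 10): d=(-10,6) right/bottom  bias=-1
    (7,2)@(15, 5): e=[20,0,20] → █  [on edge]
    (8,2)@(17, 5): e=[28,4,8] → █
    (9,2)@(19, 5): e=[36,8,-4] → ·
    (2,3)@(5, 7): e=[-20,0,60] → ·  [on edge]
    (5,3)@(11, 7): e=[4,12,24] → █
    (6,3)@(13, 7): e=[12,16,12] → █
    (7,3)@(15, 7): e=[20,20,0] → ·  [on edge]
    (8,3)@(17, 7): e=[28,24,-12] → ·
    (5,4)@(11, 9): e=[4,32,4] → █
    (6,4)@(13, 9): e=[12,36,-8] → ·
    (5,5)@(11, 11): e=[4,52,-16] → ·
    (2,6)@(5, 13): e=[-20,60,0] → ·  [on edge]
  covered (5 px):
    · · · · · · · · · · · ·
    · · · · · · · · · · · ·
    · · · · · · · █ █ · · ·
    · · · · · █ █ · · · · ·
    · · · · · █ · · · · · ·
    · · · · · · · · · · · ·
    · · · · · · · · · · · ·

Answer: [10,50,100]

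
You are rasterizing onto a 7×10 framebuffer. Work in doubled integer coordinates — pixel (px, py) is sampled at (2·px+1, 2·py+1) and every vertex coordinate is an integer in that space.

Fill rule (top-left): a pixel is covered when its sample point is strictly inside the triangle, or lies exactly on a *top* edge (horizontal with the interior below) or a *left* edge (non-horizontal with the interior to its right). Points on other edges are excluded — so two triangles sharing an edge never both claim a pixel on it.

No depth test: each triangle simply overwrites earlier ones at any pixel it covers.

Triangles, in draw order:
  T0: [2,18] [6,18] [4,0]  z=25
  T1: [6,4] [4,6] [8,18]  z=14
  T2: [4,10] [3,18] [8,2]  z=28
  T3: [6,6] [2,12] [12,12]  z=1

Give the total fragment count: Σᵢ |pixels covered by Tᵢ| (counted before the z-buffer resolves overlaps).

T0:
  2·area = 72  (B↔C swapped to make it positive)
  edge (2, 18)→(4, 0): d=(2,-18) top-left  bias=+0
  edge (4, 0)→(6, 18): d=(2,18) right/bottom  bias=-1
  edge (6, 18)→(2, 18): d=(-4,0) right/bottom  bias=-1
    (1,4)@(3, 9): e=[0,36,36] → █  [on edge]
    (2,4)@(5, 9): e=[36,0,36] → ·  [on edge]
    (1,5)@(3, 11): e=[4,40,28] → █
    (2,5)@(5, 11): e=[40,4,28] → █
    (3,5)@(7, 11): e=[76,-32,28] → ·
    (1,6)@(3, 13): e=[8,44,20] → █
    (3,6)@(7, 13): e=[80,-28,20] → ·
    (1,7)@(3, 15): e=[12,48,12] → █
    (3,7)@(7, 15): e=[84,-24,12] → ·
    (1,8)@(3, 17): e=[16,52,4] → █
    (3,8)@(7, 17): e=[88,-20,4] → ·
    (1,9)@(3, 19): e=[20,56,-4] → ·
  covered (9 px):
    · · · · · · ·
    · · · · · · ·
    · · · · · · ·
    · · · · · · ·
    · █ · · · · ·
    · █ █ · · · ·
    · █ █ · · · ·
    · █ █ · · · ·
    · █ █ · · · ·
    · · · · · · ·
T1:
  2·area = 32  (B↔C swapped to make it positive)
  edge (6, 4)→(8, 18): d=(2,14) right/bottom  bias=-1
  edge (8, 18)→(4, 6): d=(-4,-12) top-left  bias=+0
  edge (4, 6)→(6, 4): d=(2,-2) top-left  bias=+0
    (4,0)@(9, 1): e=[-48,80,0] → ·  [on edge]
    (1,1)@(3, 3): e=[40,0,-8] → ·  [on edge]
    (3,1)@(7, 3): e=[-16,48,0] → ·  [on edge]
    (2,2)@(5, 5): e=[16,16,0] → █  [on edge]
    (3,2)@(7, 5): e=[-12,40,4] → ·
    (1,3)@(3, 7): e=[48,-16,0] → ·  [on edge]
    (2,3)@(5, 7): e=[20,8,4] → █
    (3,3)@(7, 7): e=[-8,32,8] → ·
    (0,4)@(1, 9): e=[80,-48,0] → ·  [on edge]
    (2,4)@(5, 9): e=[24,0,8] → █  [on edge]
    (3,4)@(7, 9): e=[-4,24,12] → ·
    (2,5)@(5, 11): e=[28,-8,12] → ·
    (3,5)@(7, 11): e=[0,16,16] → ·  [on edge]
    (3,7)@(7, 15): e=[8,0,24] → █  [on edge]
  covered (5 px):
    · · · · · · ·
    · · · · · · ·
    · · █ · · · ·
    · · █ · · · ·
    · · █ · · · ·
    · · · · · · ·
    · · · █ · · ·
    · · · █ · · ·
    · · · · · · ·
    · · · · · · ·
T2:
  2·area = 24  (B↔C swapped to make it positive)
  edge (4, 10)→(8, 2): d=(4,-8) top-left  bias=+0
  edge (8, 2)→(3, 18): d=(-5,16) right/bottom  bias=-1
  edge (3, 18)→(4, 10): d=(1,-8) top-left  bias=+0
    (3,2)@(7, 5): e=[4,1,19] → █
    (4,2)@(9, 5): e=[20,-31,35] → ·
    (3,3)@(7, 7): e=[12,-9,21] → ·
    (2,4)@(5, 9): e=[4,13,7] → █
    (3,4)@(7, 9): e=[20,-19,23] → ·
    (2,5)@(5, 11): e=[12,3,9] → █
    (3,5)@(7, 11): e=[28,-29,25] → ·
    (2,6)@(5, 13): e=[20,-7,11] → ·
  covered (3 px):
    · · · · · · ·
    · · · · · · ·
    · · · █ · · ·
    · · · · · · ·
    · · █ · · · ·
    · · █ · · · ·
    · · · · · · ·
    · · · · · · ·
    · · · · · · ·
    · · · · · · ·
T3:
  2·area = 60  (B↔C swapped to make it positive)
  edge (6, 6)→(12, 12): d=(6,6) right/bottom  bias=-1
  edge (12, 12)→(2, 12): d=(-10,0) right/bottom  bias=-1
  edge (2, 12)→(6, 6): d=(4,-6) top-left  bias=+0
    (0,0)@(1, 1): e=[0,110,-50] → ·  [on edge]
    (1,1)@(3, 3): e=[0,90,-30] → ·  [on edge]
    (2,2)@(5, 5): e=[0,70,-10] → ·  [on edge]
    (3,3)@(7, 7): e=[0,50,10] → ·  [on edge]
    (2,4)@(5, 9): e=[24,30,6] → █
    (3,4)@(7, 9): e=[12,30,18] → █
    (4,4)@(9, 9): e=[0,30,30] → ·  [on edge]
    (1,5)@(3, 11): e=[48,10,2] → █
    (4,5)@(9, 11): e=[12,10,38] → █
    (5,5)@(11, 11): e=[0,10,50] → ·  [on edge]
    (1,6)@(3, 13): e=[60,-10,10] → ·
    (2,6)@(5, 13): e=[48,-10,22] → ·
    (6,6)@(13, 13): e=[0,-10,70] → ·  [on edge]
  covered (6 px):
    · · · · · · ·
    · · · · · · ·
    · · · · · · ·
    · · · · · · ·
    · · █ █ · · ·
    · █ █ █ █ · ·
    · · · · · · ·
    · · · · · · ·
    · · · · · · ·
    · · · · · · ·

Result: 23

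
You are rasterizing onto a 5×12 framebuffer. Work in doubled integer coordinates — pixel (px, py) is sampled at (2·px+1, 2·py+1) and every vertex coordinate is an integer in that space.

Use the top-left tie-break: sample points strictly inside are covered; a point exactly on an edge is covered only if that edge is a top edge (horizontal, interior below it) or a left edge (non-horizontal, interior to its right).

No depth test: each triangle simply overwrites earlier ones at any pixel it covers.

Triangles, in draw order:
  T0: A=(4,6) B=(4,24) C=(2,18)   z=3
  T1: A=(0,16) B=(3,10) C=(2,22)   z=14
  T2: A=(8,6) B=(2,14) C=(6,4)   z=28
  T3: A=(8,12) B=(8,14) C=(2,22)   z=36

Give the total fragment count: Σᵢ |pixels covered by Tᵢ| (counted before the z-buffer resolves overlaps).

T0:
  2·area = 36
  edge (4, 6)→(4, 24): d=(0,18) right/bottom  bias=-1
  edge (4, 24)→(2, 18): d=(-2,-6) top-left  bias=+0
  edge (2, 18)→(4, 6): d=(2,-12) top-left  bias=+0
    (1,6)@(3, 13): e=[18,16,2] → █
    (2,6)@(5, 13): e=[-18,28,26] → ·
    (0,7)@(1, 15): e=[54,0,-18] → ·  [on edge]
    (1,7)@(3, 15): e=[18,12,6] → █
    (2,7)@(5, 15): e=[-18,24,30] → ·
    (1,8)@(3, 17): e=[18,8,10] → █
    (2,8)@(5, 17): e=[-18,20,34] → ·
    (1,9)@(3, 19): e=[18,4,14] → █
    (2,9)@(5, 19): e=[-18,16,38] → ·
    (1,10)@(3, 21): e=[18,0,18] → █  [on edge]
    (2,10)@(5, 21): e=[-18,12,42] → ·
    (1,11)@(3, 23): e=[18,-4,22] → ·
  covered (5 px):
    · · · · ·
    · · · · ·
    · · · · ·
    · · · · ·
    · · · · ·
    · · · · ·
    · █ · · ·
    · █ · · ·
    · █ · · ·
    · █ · · ·
    · █ · · ·
    · · · · ·
T1:
  2·area = 30
  edge (0, 16)→(3, 10): d=(3,-6) top-left  bias=+0
  edge (3, 10)→(2, 22): d=(-1,12) right/bottom  bias=-1
  edge (2, 22)→(0, 16): d=(-2,-6) top-left  bias=+0
    (0,7)@(1, 15): e=[3,19,8] → █
    (1,7)@(3, 15): e=[15,-5,20] → ·
    (0,8)@(1, 17): e=[9,17,4] → █
    (1,8)@(3, 17): e=[21,-7,16] → ·
    (0,9)@(1, 19): e=[15,15,0] → █  [on edge]
    (1,9)@(3, 19): e=[27,-9,12] → ·
    (0,10)@(1, 21): e=[21,13,-4] → ·
  covered (3 px):
    · · · · ·
    · · · · ·
    · · · · ·
    · · · · ·
    · · · · ·
    · · · · ·
    · · · · ·
    █ · · · ·
    █ · · · ·
    █ · · · ·
    · · · · ·
    · · · · ·
T2:
  2·area = 28
  edge (8, 6)→(2, 14): d=(-6,8) right/bottom  bias=-1
  edge (2, 14)→(6, 4): d=(4,-10) top-left  bias=+0
  edge (6, 4)→(8, 6): d=(2,2) right/bottom  bias=-1
    (1,0)@(3, 1): e=[70,-42,0] → ·  [on edge]
    (2,1)@(5, 3): e=[42,-14,0] → ·  [on edge]
    (3,2)@(7, 5): e=[14,14,0] → ·  [on edge]
    (2,3)@(5, 7): e=[18,2,8] → █
    (3,3)@(7, 7): e=[2,22,4] → █
    (4,3)@(9, 7): e=[-14,42,0] → ·  [on edge]
    (2,4)@(5, 9): e=[6,10,12] → █
    (3,4)@(7, 9): e=[-10,30,8] → ·
    (2,5)@(5, 11): e=[-6,18,16] → ·
  covered (3 px):
    · · · · ·
    · · · · ·
    · · · · ·
    · · █ █ ·
    · · █ · ·
    · · · · ·
    · · · · ·
    · · · · ·
    · · · · ·
    · · · · ·
    · · · · ·
    · · · · ·
T3:
  2·area = 12
  edge (8, 12)→(8, 14): d=(0,2) right/bottom  bias=-1
  edge (8, 14)→(2, 22): d=(-6,8) right/bottom  bias=-1
  edge (2, 22)→(8, 12): d=(6,-10) top-left  bias=+0
    (3,7)@(7, 15): e=[2,2,8] → █
    (4,7)@(9, 15): e=[-2,-14,28] → ·
    (2,8)@(5, 17): e=[6,6,0] → █  [on edge]
    (3,8)@(7, 17): e=[2,-10,20] → ·
    (2,9)@(5, 19): e=[6,-6,12] → ·
  covered (2 px):
    · · · · ·
    · · · · ·
    · · · · ·
    · · · · ·
    · · · · ·
    · · · · ·
    · · · · ·
    · · · █ ·
    · · █ · ·
    · · · · ·
    · · · · ·
    · · · · ·

Answer: 13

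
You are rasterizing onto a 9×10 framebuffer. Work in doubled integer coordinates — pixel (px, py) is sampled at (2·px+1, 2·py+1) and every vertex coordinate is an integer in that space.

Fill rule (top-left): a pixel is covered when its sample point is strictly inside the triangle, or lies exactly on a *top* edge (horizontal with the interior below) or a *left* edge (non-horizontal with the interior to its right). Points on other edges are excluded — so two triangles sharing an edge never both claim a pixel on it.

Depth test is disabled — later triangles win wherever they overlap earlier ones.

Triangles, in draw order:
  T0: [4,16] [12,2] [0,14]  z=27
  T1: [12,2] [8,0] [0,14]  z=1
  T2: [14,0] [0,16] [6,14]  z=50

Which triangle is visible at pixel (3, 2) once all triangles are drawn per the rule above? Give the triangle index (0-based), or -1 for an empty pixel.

T0:
  2·area = 72  (B↔C swapped to make it positive)
  edge (4, 16)→(0, 14): d=(-4,-2) top-left  bias=+0
  edge (0, 14)→(12, 2): d=(12,-12) top-left  bias=+0
  edge (12, 2)→(4, 16): d=(-8,14) right/bottom  bias=-1
    (6,0)@(13, 1): e=[78,0,-6] → ·  [on edge]
    (5,1)@(11, 3): e=[66,0,6] → #  [on edge]
    (6,1)@(13, 3): e=[70,24,-22] → ·
    (4,2)@(9, 5): e=[54,0,18] → #  [on edge]
    (5,2)@(11, 5): e=[58,24,-10] → ·
    (3,3)@(7, 7): e=[42,0,30] → #  [on edge]
    (5,3)@(11, 7): e=[50,48,-26] → ·
    (2,4)@(5, 9): e=[30,0,42] → #  [on edge]
    (4,4)@(9, 9): e=[38,48,-14] → ·
    (1,5)@(3, 11): e=[18,0,54] → #  [on edge]
    (3,5)@(7, 11): e=[26,48,-2] → ·
    (0,6)@(1, 13): e=[6,0,66] → #  [on edge]
  covered (12 px):
    · · · · · · · · ·
    · · · · · # · · ·
    · · · · # · · · ·
    · · · # # · · · ·
    · · # # · · · · ·
    · # # · · · · · ·
    # # # · · · · · ·
    · # · · · · · · ·
    · · · · · · · · ·
    · · · · · · · · ·
T1:
  2·area = 72  (B↔C swapped to make it positive)
  edge (12, 2)→(0, 14): d=(-12,12) right/bottom  bias=-1
  edge (0, 14)→(8, 0): d=(8,-14) top-left  bias=+0
  edge (8, 0)→(12, 2): d=(4,2) right/bottom  bias=-1
    (4,0)@(9, 1): e=[48,22,2] → #
    (5,0)@(11, 1): e=[24,50,-2] → ·
    (6,0)@(13, 1): e=[0,78,-6] → ·  [on edge]
    (3,1)@(7, 3): e=[48,10,14] → #
    (5,1)@(11, 3): e=[0,66,6] → ·  [on edge]
    (3,2)@(7, 5): e=[24,26,22] → #
    (4,2)@(9, 5): e=[0,54,18] → ·  [on edge]
    (2,3)@(5, 7): e=[24,14,34] → #
    (3,3)@(7, 7): e=[0,42,30] → ·  [on edge]
    (1,4)@(3, 9): e=[24,2,46] → #
    (2,4)@(5, 9): e=[0,30,42] → ·  [on edge]
    (1,5)@(3, 11): e=[0,18,54] → ·  [on edge]
    (0,6)@(1, 13): e=[0,6,66] → ·  [on edge]
  covered (6 px):
    · · · · # · · · ·
    · · · # # · · · ·
    · · · # · · · · ·
    · · # · · · · · ·
    · # · · · · · · ·
    · · · · · · · · ·
    · · · · · · · · ·
    · · · · · · · · ·
    · · · · · · · · ·
    · · · · · · · · ·
T2:
  2·area = 68  (B↔C swapped to make it positive)
  edge (14, 0)→(6, 14): d=(-8,14) right/bottom  bias=-1
  edge (6, 14)→(0, 16): d=(-6,2) right/bottom  bias=-1
  edge (0, 16)→(14, 0): d=(14,-16) top-left  bias=+0
    (5,2)@(11, 5): e=[2,44,22] → #
    (6,2)@(13, 5): e=[-26,40,54] → ·
    (4,3)@(9, 7): e=[14,36,18] → #
    (5,3)@(11, 7): e=[-14,32,50] → ·
    (3,4)@(7, 9): e=[26,28,14] → #
    (4,4)@(9, 9): e=[-2,24,46] → ·
    (2,5)@(5, 11): e=[38,20,10] → #
    (4,5)@(9, 11): e=[-18,12,74] → ·
    (7,5)@(15, 11): e=[-102,0,170] → ·  [on edge]
    (1,6)@(3, 13): e=[50,12,6] → #
    (3,6)@(7, 13): e=[-6,4,70] → ·
    (4,6)@(9, 13): e=[-34,0,102] → ·  [on edge]
    (1,7)@(3, 15): e=[34,0,34] → ·  [on edge]
  covered (8 px):
    · · · · · · · · ·
    · · · · · · · · ·
    · · · · · # · · ·
    · · · · # · · · ·
    · · · # · · · · ·
    · · # # · · · · ·
    · # # · · · · · ·
    # · · · · · · · ·
    · · · · · · · · ·
    · · · · · · · · ·

Z-buffer (winner per pixel, '.' = empty):
  . . . . 1 . . . .
  . . . 1 1 0 . . .
  . . . 1 0 2 . . .
  . . 1 0 2 . . . .
  . 1 0 2 . . . . .
  . 0 2 2 . . . . .
  0 2 2 . . . . . .
  2 0 . . . . . . .
  . . . . . . . . .
  . . . . . . . . .

Answer: 1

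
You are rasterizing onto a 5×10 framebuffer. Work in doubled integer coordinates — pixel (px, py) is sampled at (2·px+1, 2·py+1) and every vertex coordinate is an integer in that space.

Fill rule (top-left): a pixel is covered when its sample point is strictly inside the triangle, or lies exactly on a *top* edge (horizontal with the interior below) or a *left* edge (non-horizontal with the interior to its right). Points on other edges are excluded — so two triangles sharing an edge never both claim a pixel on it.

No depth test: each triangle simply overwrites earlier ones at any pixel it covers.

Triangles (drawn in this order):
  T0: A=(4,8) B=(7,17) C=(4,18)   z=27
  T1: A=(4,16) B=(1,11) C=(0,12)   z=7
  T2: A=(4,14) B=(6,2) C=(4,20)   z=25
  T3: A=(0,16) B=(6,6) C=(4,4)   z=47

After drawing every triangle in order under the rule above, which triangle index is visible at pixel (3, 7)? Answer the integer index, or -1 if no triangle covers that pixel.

T0:
  2·area = 30
  edge (4, 8)→(7, 17): d=(3,9) right/bottom  bias=-1
  edge (7, 17)→(4, 18): d=(-3,1) right/bottom  bias=-1
  edge (4, 18)→(4, 8): d=(0,-10) top-left  bias=+0
    (1,2)@(3, 5): e=[0,40,-10] → ·  [on edge]
    (2,5)@(5, 11): e=[0,20,10] → ·  [on edge]
    (2,6)@(5, 13): e=[6,14,10] → █
    (3,6)@(7, 13): e=[-12,12,30] → ·
    (2,7)@(5, 15): e=[12,8,10] → █
    (3,7)@(7, 15): e=[-6,6,30] → ·
    (2,8)@(5, 17): e=[18,2,10] → █
    (3,8)@(7, 17): e=[0,0,30] → ·  [on edge]
    (0,9)@(1, 19): e=[60,0,-30] → ·  [on edge]
    (2,9)@(5, 19): e=[24,-4,10] → ·
  covered (3 px):
    · · · · ·
    · · · · ·
    · · · · ·
    · · · · ·
    · · · · ·
    · · · · ·
    · · █ · ·
    · · █ · ·
    · · █ · ·
    · · · · ·
T1:
  2·area = 8  (B↔C swapped to make it positive)
  edge (4, 16)→(0, 12): d=(-4,-4) top-left  bias=+0
  edge (0, 12)→(1, 11): d=(1,-1) top-left  bias=+0
  edge (1, 11)→(4, 16): d=(3,5) right/bottom  bias=-1
    (4,1)@(9, 3): e=[72,0,-64] → ·  [on edge]
    (3,2)@(7, 5): e=[56,0,-48] → ·  [on edge]
    (2,3)@(5, 7): e=[40,0,-32] → ·  [on edge]
    (1,4)@(3, 9): e=[24,0,-16] → ·  [on edge]
    (0,5)@(1, 11): e=[8,0,0] → ·  [on edge]
    (0,6)@(1, 13): e=[0,2,6] → █  [on edge]
    (1,6)@(3, 13): e=[8,4,-4] → ·
    (0,7)@(1, 15): e=[-8,4,12] → ·
    (1,7)@(3, 15): e=[0,6,2] → █  [on edge]
    (2,7)@(5, 15): e=[8,8,-8] → ·
    (1,8)@(3, 17): e=[-8,8,8] → ·
    (2,8)@(5, 17): e=[0,10,-2] → ·  [on edge]
    (3,9)@(7, 19): e=[0,14,-6] → ·  [on edge]
  covered (2 px):
    · · · · ·
    · · · · ·
    · · · · ·
    · · · · ·
    · · · · ·
    · · · · ·
    █ · · · ·
    · █ · · ·
    · · · · ·
    · · · · ·
T2:
  2·area = 12
  edge (4, 14)→(6, 2): d=(2,-12) top-left  bias=+0
  edge (6, 2)→(4, 20): d=(-2,18) right/bottom  bias=-1
  edge (4, 20)→(4, 14): d=(0,-6) top-left  bias=+0
    (2,4)@(5, 9): e=[2,4,6] → █
    (3,4)@(7, 9): e=[26,-32,18] → ·
    (2,5)@(5, 11): e=[6,0,6] → ·  [on edge]
  covered (1 px):
    · · · · ·
    · · · · ·
    · · · · ·
    · · · · ·
    · · █ · ·
    · · · · ·
    · · · · ·
    · · · · ·
    · · · · ·
    · · · · ·
T3:
  2·area = 32  (B↔C swapped to make it positive)
  edge (0, 16)→(4, 4): d=(4,-12) top-left  bias=+0
  edge (4, 4)→(6, 6): d=(2,2) right/bottom  bias=-1
  edge (6, 6)→(0, 16): d=(-6,10) right/bottom  bias=-1
    (0,0)@(1, 1): e=[-48,0,80] → ·  [on edge]
    (2,0)@(5, 1): e=[0,-8,40] → ·  [on edge]
    (4,0)@(9, 1): e=[48,-16,0] → ·  [on edge]
    (1,1)@(3, 3): e=[-16,0,48] → ·  [on edge]
    (2,2)@(5, 5): e=[16,0,16] → ·  [on edge]
    (1,3)@(3, 7): e=[0,8,24] → █  [on edge]
    (2,3)@(5, 7): e=[24,4,4] → █
    (3,3)@(7, 7): e=[48,0,-16] → ·  [on edge]
    (1,4)@(3, 9): e=[8,12,12] → █
    (2,4)@(5, 9): e=[32,8,-8] → ·
    (4,4)@(9, 9): e=[80,0,-48] → ·  [on edge]
    (1,5)@(3, 11): e=[16,16,0] → ·  [on edge]
    (0,6)@(1, 13): e=[0,24,8] → █  [on edge]
  covered (4 px):
    · · · · ·
    · · · · ·
    · · · · ·
    · █ █ · ·
    · █ · · ·
    · · · · ·
    █ · · · ·
    · · · · ·
    · · · · ·
    · · · · ·

Z-buffer (winner per pixel, '.' = empty):
  . . . . .
  . . . . .
  . . . . .
  . 3 3 . .
  . 3 2 . .
  . . . . .
  3 . 0 . .
  . 1 0 . .
  . . 0 . .
  . . . . .

Answer: -1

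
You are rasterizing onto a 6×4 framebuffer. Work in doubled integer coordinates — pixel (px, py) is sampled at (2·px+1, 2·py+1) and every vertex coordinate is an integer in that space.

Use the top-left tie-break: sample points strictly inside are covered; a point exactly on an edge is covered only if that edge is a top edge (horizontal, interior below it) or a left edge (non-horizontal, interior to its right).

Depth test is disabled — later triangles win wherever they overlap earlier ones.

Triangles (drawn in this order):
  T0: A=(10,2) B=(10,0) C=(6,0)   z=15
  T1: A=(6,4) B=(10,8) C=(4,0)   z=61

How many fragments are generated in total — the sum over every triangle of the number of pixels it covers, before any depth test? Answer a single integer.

T0:
  2·area = 8  (B↔C swapped to make it positive)
  edge (10, 2)→(6, 0): d=(-4,-2) top-left  bias=+0
  edge (6, 0)→(10, 0): d=(4,0) top-left  bias=+0
  edge (10, 0)→(10, 2): d=(0,2) right/bottom  bias=-1
    (4,0)@(9, 1): e=[2,4,2] → #
    (5,0)@(11, 1): e=[6,4,-2] → ·
    (4,1)@(9, 3): e=[-6,12,2] → ·
  covered (1 px):
    · · · · # ·
    · · · · · ·
    · · · · · ·
    · · · · · ·
T1:
  2·area = 8  (B↔C swapped to make it positive)
  edge (6, 4)→(4, 0): d=(-2,-4) top-left  bias=+0
  edge (4, 0)→(10, 8): d=(6,8) right/bottom  bias=-1
  edge (10, 8)→(6, 4): d=(-4,-4) top-left  bias=+0
    (1,0)@(3, 1): e=[-6,14,0] → ·  [on edge]
    (2,1)@(5, 3): e=[-2,10,0] → ·  [on edge]
    (3,2)@(7, 5): e=[2,6,0] → #  [on edge]
    (4,2)@(9, 5): e=[10,-10,8] → ·
    (3,3)@(7, 7): e=[-2,18,-8] → ·
    (4,3)@(9, 7): e=[6,2,0] → #  [on edge]
    (5,3)@(11, 7): e=[14,-14,8] → ·
  covered (2 px):
    · · · · · ·
    · · · · · ·
    · · · # · ·
    · · · · # ·

Result: 3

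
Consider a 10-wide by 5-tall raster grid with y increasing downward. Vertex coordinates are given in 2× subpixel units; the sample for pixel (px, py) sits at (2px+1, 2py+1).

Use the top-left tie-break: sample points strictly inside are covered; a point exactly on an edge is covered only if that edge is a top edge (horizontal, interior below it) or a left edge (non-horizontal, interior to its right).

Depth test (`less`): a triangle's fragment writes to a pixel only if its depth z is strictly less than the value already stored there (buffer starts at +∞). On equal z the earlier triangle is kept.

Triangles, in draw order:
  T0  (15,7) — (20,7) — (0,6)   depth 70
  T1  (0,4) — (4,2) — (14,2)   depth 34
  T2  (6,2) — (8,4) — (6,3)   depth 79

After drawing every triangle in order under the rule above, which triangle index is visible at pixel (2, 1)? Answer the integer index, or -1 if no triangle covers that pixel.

T0:
  2·area = 5  (B↔C swapped to make it positive)
  edge (15, 7)→(0, 6): d=(-15,-1) top-left  bias=+0
  edge (0, 6)→(20, 7): d=(20,1) right/bottom  bias=-1
  edge (20, 7)→(15, 7): d=(-5,0) right/bottom  bias=-1
    (0,3)@(1, 7): e=[-14,19,0] → ·  [on edge]
    (1,3)@(3, 7): e=[-12,17,0] → ·  [on edge]
    (2,3)@(5, 7): e=[-10,15,0] → ·  [on edge]
    (3,3)@(7, 7): e=[-8,13,0] → ·  [on edge]
    (4,3)@(9, 7): e=[-6,11,0] → ·  [on edge]
    (5,3)@(11, 7): e=[-4,9,0] → ·  [on edge]
    (6,3)@(13, 7): e=[-2,7,0] → ·  [on edge]
    (7,3)@(15, 7): e=[0,5,0] → ·  [on edge]
    (8,3)@(17, 7): e=[2,3,0] → ·  [on edge]
    (9,3)@(19, 7): e=[4,1,0] → ·  [on edge]
  covered (0 px):
    · · · · · · · · · ·
    · · · · · · · · · ·
    · · · · · · · · · ·
    · · · · · · · · · ·
    · · · · · · · · · ·
T1:
  2·area = 20
  edge (0, 4)→(4, 2): d=(4,-2) top-left  bias=+0
  edge (4, 2)→(14, 2): d=(10,0) top-left  bias=+0
  edge (14, 2)→(0, 4): d=(-14,2) right/bottom  bias=-1
    (1,1)@(3, 3): e=[2,10,8] → █
    (2,1)@(5, 3): e=[6,10,4] → █
    (3,1)@(7, 3): e=[10,10,0] → ·  [on edge]
    (1,2)@(3, 5): e=[10,30,-20] → ·
    (2,2)@(5, 5): e=[14,30,-24] → ·
  covered (2 px):
    · · · · · · · · · ·
    · █ █ · · · · · · ·
    · · · · · · · · · ·
    · · · · · · · · · ·
    · · · · · · · · · ·
T2:
  2·area = 2
  edge (6, 2)→(8, 4): d=(2,2) right/bottom  bias=-1
  edge (8, 4)→(6, 3): d=(-2,-1) top-left  bias=+0
  edge (6, 3)→(6, 2): d=(0,-1) top-left  bias=+0
    (2,0)@(5, 1): e=[0,3,-1] → ·  [on edge]
    (3,1)@(7, 3): e=[0,1,1] → ·  [on edge]
    (4,2)@(9, 5): e=[0,-1,3] → ·  [on edge]
    (5,3)@(11, 7): e=[0,-3,5] → ·  [on edge]
    (6,4)@(13, 9): e=[0,-5,7] → ·  [on edge]
  covered (0 px):
    · · · · · · · · · ·
    · · · · · · · · · ·
    · · · · · · · · · ·
    · · · · · · · · · ·
    · · · · · · · · · ·

Z-buffer (winner per pixel, '.' = empty):
  . . . . . . . . . .
  . 1 1 . . . . . . .
  . . . . . . . . . .
  . . . . . . . . . .
  . . . . . . . . . .

Result: 1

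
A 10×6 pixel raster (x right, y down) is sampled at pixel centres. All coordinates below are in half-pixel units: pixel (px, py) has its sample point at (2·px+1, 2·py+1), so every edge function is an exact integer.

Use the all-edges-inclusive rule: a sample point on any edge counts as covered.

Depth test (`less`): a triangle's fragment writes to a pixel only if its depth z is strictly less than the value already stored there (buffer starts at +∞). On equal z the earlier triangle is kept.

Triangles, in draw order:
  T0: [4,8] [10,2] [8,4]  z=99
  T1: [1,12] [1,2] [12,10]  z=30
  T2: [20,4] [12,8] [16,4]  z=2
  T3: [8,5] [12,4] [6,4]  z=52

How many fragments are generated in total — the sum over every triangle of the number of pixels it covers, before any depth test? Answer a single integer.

T0:
  degenerate (2·area = 0) — covers nothing
T1:
  2·area = 110
  edge (1, 12)→(1, 2): d=(0,-10) inclusive
  edge (1, 2)→(12, 10): d=(11,8) inclusive
  edge (12, 10)→(1, 12): d=(-11,2) inclusive
    (0,0)@(1, 1): e=[0,-11,121] → ·  [on edge]
    (0,1)@(1, 3): e=[0,11,99] → #  [on edge]
    (1,1)@(3, 3): e=[20,-5,95] → ·
    (0,2)@(1, 5): e=[0,33,77] → #  [on edge]
    (1,2)@(3, 5): e=[20,17,73] → #
    (2,2)@(5, 5): e=[40,1,69] → #
    (3,2)@(7, 5): e=[60,-15,65] → ·
    (0,3)@(1, 7): e=[0,55,55] → #  [on edge]
    (3,3)@(7, 7): e=[60,7,43] → #
    (4,3)@(9, 7): e=[80,-9,39] → ·
    (0,4)@(1, 9): e=[0,77,33] → #  [on edge]
    (4,4)@(9, 9): e=[80,13,17] → #
    (0,5)@(1, 11): e=[0,99,11] → #  [on edge]
  covered (16 px):
    · · · · · · · · · ·
    # · · · · · · · · ·
    # # # · · · · · · ·
    # # # # · · · · · ·
    # # # # # · · · · ·
    # # # · · · · · · ·
T2:
  2·area = 16
  edge (20, 4)→(12, 8): d=(-8,4) inclusive
  edge (12, 8)→(16, 4): d=(4,-4) inclusive
  edge (16, 4)→(20, 4): d=(4,0) inclusive
    (9,0)@(19, 1): e=[28,0,-12] → ·  [on edge]
    (8,1)@(17, 3): e=[20,0,-4] → ·  [on edge]
    (7,2)@(15, 5): e=[12,0,4] → #  [on edge]
    (8,2)@(17, 5): e=[4,8,4] → #
    (9,2)@(19, 5): e=[-4,16,4] → ·
    (6,3)@(13, 7): e=[4,0,12] → #  [on edge]
    (7,3)@(15, 7): e=[-4,8,12] → ·
    (8,3)@(17, 7): e=[-12,16,12] → ·
    (5,4)@(11, 9): e=[-4,0,20] → ·  [on edge]
    (6,4)@(13, 9): e=[-12,8,20] → ·
    (4,5)@(9, 11): e=[-12,0,28] → ·  [on edge]
  covered (3 px):
    · · · · · · · · · ·
    · · · · · · · · · ·
    · · · · · · · # # ·
    · · · · · · # · · ·
    · · · · · · · · · ·
    · · · · · · · · · ·
T3:
  2·area = 6  (B↔C swapped to make it positive)
  edge (8, 5)→(6, 4): d=(-2,-1) inclusive
  edge (6, 4)→(12, 4): d=(6,0) inclusive
  edge (12, 4)→(8, 5): d=(-4,1) inclusive
  covered (0 px):
    · · · · · · · · · ·
    · · · · · · · · · ·
    · · · · · · · · · ·
    · · · · · · · · · ·
    · · · · · · · · · ·
    · · · · · · · · · ·

Answer: 19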